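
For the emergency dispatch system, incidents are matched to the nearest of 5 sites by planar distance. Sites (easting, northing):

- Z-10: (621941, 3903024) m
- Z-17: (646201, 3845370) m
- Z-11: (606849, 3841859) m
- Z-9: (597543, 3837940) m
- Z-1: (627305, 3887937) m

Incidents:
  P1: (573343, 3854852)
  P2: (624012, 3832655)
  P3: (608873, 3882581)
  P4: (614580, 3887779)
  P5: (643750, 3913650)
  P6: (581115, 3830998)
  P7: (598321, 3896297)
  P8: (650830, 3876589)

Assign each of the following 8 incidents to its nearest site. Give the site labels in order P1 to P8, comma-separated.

P1 → Z-9 (d²=871655744.00)
P2 → Z-11 (d²=379282185.00)
P3 → Z-1 (d²=368425360.00)
P4 → Z-1 (d²=161950589.00)
P5 → Z-10 (d²=588544357.00)
P6 → Z-9 (d²=318070548.00)
P7 → Z-10 (d²=603156929.00)
P8 → Z-1 (d²=682202729.00)

Z-9, Z-11, Z-1, Z-1, Z-10, Z-9, Z-10, Z-1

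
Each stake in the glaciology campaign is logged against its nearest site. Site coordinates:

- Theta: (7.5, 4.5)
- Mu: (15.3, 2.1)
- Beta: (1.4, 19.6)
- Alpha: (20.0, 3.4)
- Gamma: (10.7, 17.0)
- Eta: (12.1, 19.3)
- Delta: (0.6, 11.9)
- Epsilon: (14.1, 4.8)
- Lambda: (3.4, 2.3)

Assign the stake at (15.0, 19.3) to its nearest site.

Squared distances to each site:
Theta: 275.290; Mu: 295.930; Beta: 185.050; Alpha: 277.810; Gamma: 23.780; Eta: 8.410; Delta: 262.120; Epsilon: 211.060; Lambda: 423.560.
Minimum at Eta.

Eta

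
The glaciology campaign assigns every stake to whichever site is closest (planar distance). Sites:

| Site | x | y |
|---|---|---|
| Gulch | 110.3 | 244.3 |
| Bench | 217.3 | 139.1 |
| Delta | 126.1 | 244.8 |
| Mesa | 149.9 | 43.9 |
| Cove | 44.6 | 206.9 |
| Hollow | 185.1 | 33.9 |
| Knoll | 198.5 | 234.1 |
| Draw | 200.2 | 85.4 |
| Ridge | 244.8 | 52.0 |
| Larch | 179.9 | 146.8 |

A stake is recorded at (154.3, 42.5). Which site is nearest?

Squared distances to each site:
Gulch: 42659.240; Bench: 13300.560; Delta: 41720.530; Mesa: 21.320; Cove: 39061.450; Hollow: 1022.600; Knoll: 38664.200; Draw: 3947.220; Ridge: 8280.500; Larch: 11533.850.
Minimum at Mesa.

Mesa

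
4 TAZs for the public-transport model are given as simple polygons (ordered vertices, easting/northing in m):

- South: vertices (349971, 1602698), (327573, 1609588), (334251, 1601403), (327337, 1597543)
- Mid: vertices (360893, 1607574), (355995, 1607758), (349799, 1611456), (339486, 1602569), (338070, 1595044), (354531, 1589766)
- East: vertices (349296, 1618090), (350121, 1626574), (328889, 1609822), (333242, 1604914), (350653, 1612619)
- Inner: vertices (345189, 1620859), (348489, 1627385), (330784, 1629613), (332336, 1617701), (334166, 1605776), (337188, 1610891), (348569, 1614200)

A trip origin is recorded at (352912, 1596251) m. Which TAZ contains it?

Mid

Cast a ray rightward from (352912, 1596251). For each polygon, the edges (by vertex number in listed order) whose endpoints lie on opposite sides of northing = 1596251, where each meets that height, and whether that is right or left of the point:
South: no edge straddles that height → 0 crossings.
Mid: 4–5 at easting≈338297.1 (left), 6–1 at easting≈356847.8 (right) → 1 crossing.
East: no edge straddles that height → 0 crossings.
Inner: no edge straddles that height → 0 crossings.
Only Mid has an odd count, so the point is inside Mid.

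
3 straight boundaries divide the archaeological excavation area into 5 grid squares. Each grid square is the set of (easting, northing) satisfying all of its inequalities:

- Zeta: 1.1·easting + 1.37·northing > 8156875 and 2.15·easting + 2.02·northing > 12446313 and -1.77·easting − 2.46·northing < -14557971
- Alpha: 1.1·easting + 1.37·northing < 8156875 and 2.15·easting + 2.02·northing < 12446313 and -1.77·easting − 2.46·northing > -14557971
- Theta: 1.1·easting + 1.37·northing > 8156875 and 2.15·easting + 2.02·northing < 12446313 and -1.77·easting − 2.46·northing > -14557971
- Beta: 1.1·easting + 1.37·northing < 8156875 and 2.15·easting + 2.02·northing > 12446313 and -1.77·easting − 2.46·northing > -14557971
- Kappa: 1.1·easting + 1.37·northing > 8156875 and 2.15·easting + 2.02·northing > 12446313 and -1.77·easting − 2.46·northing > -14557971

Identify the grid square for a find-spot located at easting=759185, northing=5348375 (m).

Theta

1.1·759185 + 1.37·5348375 = 8162377.250, which is > 8156875
2.15·759185 + 2.02·5348375 = 12435965.250, which is < 12446313
-1.77·759185 − 2.46·5348375 = -14500759.950, which is > -14557971
This sign pattern matches Theta.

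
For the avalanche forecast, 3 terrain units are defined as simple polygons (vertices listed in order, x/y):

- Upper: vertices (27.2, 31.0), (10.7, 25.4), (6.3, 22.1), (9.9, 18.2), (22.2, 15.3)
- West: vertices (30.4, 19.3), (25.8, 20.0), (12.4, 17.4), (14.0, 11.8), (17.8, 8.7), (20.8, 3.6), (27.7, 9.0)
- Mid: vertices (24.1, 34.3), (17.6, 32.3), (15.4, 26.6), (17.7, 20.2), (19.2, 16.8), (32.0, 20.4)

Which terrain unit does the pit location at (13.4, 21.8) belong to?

Cast a ray rightward from (13.4, 21.8). For each polygon, the edges (by vertex number in listed order) whose endpoints lie on opposite sides of y = 21.8, where each meets that height, and whether that is right or left of the point:
Upper: 3–4 at x≈6.58 (left), 5–1 at x≈24.27 (right) → 1 crossing.
West: no edge straddles that height → 0 crossings.
Mid: 3–4 at x≈17.12 (right), 6–1 at x≈31.20 (right) → 2 crossings.
Only Upper has an odd count, so the point is inside Upper.

Upper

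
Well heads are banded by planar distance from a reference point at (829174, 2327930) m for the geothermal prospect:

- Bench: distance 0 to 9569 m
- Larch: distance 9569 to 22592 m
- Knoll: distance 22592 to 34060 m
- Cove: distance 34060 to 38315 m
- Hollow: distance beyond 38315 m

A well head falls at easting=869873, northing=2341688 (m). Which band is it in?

Hollow

Distance = √((869873−829174)² + (2341688−2327930)²) = √(1656408601.000 + 189282564.000) = 42961.508 m.
38315 ≤ 42961.508 < ∞ → Hollow.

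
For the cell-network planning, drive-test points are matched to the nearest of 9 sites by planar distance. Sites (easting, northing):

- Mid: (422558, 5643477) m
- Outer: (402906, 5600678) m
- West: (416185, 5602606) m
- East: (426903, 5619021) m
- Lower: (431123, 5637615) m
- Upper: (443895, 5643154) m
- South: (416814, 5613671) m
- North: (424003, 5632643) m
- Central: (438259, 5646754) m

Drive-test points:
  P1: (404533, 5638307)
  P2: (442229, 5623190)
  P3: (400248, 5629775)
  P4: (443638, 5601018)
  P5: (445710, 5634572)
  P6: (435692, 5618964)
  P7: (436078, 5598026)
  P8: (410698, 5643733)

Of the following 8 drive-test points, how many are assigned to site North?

0

P1 → Mid
P2 → East
P3 → South
P4 → East
P5 → Upper
P6 → East
P7 → West
P8 → Mid
0 of the 8 go to North.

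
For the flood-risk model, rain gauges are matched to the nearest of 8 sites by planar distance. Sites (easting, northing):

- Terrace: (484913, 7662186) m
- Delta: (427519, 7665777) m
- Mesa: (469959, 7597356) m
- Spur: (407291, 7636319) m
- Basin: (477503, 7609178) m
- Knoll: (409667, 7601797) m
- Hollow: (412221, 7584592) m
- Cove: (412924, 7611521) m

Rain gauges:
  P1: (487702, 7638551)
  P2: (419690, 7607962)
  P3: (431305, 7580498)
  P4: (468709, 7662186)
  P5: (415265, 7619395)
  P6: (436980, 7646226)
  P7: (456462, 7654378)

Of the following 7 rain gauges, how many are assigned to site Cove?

2

P1 → Terrace
P2 → Cove
P3 → Hollow
P4 → Terrace
P5 → Cove
P6 → Delta
P7 → Terrace
2 of the 7 go to Cove.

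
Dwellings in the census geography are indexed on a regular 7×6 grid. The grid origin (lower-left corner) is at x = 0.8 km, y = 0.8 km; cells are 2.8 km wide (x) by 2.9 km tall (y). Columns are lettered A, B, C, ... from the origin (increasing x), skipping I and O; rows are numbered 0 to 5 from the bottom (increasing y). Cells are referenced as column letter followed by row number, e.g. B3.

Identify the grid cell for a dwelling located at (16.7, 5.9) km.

Column index: ⌊(16.7 − 0.8) / 2.8⌋ = ⌊5.679⌋ = 5 → column F
Row offset from origin: ⌊(5.9 − 0.8) / 2.9⌋ = ⌊1.759⌋ = 1 → row 1

F1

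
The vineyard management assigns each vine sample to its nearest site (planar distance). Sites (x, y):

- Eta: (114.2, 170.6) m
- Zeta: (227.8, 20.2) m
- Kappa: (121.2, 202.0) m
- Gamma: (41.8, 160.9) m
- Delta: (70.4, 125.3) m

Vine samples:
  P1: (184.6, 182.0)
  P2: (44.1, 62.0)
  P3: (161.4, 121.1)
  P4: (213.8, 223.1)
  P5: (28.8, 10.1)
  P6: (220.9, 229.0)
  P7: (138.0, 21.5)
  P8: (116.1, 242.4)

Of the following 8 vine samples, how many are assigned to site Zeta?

P1 → Kappa
P2 → Delta
P3 → Eta
P4 → Kappa
P5 → Delta
P6 → Kappa
P7 → Zeta
P8 → Kappa
1 of the 8 goes to Zeta.

1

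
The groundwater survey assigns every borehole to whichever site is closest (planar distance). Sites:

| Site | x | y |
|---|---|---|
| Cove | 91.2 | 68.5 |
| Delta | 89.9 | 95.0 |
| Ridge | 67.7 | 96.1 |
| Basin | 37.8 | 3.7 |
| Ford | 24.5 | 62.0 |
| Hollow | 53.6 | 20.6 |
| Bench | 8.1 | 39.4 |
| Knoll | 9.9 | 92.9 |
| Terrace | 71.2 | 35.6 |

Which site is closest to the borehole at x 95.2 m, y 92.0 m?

Squared distances to each site:
Cove: 568.250; Delta: 37.090; Ridge: 773.060; Basin: 11091.650; Ford: 5898.490; Hollow: 6828.520; Bench: 10353.170; Knoll: 7276.900; Terrace: 3756.960.
Minimum at Delta.

Delta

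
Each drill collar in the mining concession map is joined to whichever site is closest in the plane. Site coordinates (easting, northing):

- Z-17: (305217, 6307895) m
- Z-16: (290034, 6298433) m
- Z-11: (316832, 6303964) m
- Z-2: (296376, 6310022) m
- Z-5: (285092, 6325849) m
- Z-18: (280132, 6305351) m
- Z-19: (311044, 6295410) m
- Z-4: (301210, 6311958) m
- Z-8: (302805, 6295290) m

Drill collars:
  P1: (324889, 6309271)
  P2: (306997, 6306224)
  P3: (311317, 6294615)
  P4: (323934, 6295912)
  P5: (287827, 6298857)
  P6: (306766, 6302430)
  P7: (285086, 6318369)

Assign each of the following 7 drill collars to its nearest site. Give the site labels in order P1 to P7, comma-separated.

Z-11, Z-17, Z-19, Z-11, Z-16, Z-17, Z-5

P1 → Z-11 (d²=93079498.00)
P2 → Z-17 (d²=5960641.00)
P3 → Z-19 (d²=706554.00)
P4 → Z-11 (d²=115273108.00)
P5 → Z-16 (d²=5050625.00)
P6 → Z-17 (d²=32265626.00)
P7 → Z-5 (d²=55950436.00)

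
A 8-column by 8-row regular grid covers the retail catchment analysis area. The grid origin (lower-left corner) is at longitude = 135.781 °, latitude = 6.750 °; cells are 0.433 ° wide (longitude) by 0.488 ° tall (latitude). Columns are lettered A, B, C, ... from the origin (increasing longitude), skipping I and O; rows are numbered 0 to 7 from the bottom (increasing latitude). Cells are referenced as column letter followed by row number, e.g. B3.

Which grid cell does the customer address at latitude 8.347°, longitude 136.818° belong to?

C3

Column index: ⌊(136.818 − 135.781) / 0.433⌋ = ⌊2.395⌋ = 2 → column C
Row offset from origin: ⌊(8.347 − 6.750) / 0.488⌋ = ⌊3.273⌋ = 3 → row 3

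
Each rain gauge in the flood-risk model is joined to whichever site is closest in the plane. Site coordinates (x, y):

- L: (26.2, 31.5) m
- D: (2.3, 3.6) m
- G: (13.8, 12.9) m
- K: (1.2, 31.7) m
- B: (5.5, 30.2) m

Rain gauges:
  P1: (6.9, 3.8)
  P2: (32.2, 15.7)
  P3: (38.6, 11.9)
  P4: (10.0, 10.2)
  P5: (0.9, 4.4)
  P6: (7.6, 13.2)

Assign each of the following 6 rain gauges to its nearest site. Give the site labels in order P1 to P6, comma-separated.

D, L, L, G, D, G

P1 → D (d²=21.20)
P2 → L (d²=285.64)
P3 → L (d²=537.92)
P4 → G (d²=21.73)
P5 → D (d²=2.60)
P6 → G (d²=38.53)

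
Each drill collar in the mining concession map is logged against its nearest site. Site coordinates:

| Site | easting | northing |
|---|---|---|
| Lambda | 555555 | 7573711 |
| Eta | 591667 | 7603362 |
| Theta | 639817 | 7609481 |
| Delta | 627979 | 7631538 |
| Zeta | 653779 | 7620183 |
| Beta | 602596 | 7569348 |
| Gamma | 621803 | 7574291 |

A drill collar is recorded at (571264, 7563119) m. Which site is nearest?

Squared distances to each site:
Lambda: 358963145.000; Eta: 2035781458.000; Theta: 6848948853.000; Delta: 7897750786.000; Zeta: 10065025321.000; Beta: 1020494665.000; Gamma: 2679004105.000.
Minimum at Lambda.

Lambda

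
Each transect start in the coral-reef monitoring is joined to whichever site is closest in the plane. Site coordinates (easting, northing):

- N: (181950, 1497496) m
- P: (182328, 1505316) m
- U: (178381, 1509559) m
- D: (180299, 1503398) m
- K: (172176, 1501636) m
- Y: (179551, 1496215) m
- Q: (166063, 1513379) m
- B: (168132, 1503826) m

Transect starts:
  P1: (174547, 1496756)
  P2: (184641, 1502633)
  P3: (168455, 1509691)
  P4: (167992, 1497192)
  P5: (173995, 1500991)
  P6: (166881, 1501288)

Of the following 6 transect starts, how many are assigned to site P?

P1 → Y
P2 → P
P3 → Q
P4 → K
P5 → K
P6 → B
1 of the 6 goes to P.

1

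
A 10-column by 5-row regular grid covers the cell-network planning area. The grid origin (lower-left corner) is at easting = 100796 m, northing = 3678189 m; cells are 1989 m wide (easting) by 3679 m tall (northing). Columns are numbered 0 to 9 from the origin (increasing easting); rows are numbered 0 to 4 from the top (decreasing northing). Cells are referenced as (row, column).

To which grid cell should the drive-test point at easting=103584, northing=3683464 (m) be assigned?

Column index: ⌊(103584 − 100796) / 1989⌋ = ⌊1.402⌋ = 1
Row offset from origin: ⌊(3683464 − 3678189) / 3679⌋ = ⌊1.434⌋ = 1 → row 3 (counted from top)

(3, 1)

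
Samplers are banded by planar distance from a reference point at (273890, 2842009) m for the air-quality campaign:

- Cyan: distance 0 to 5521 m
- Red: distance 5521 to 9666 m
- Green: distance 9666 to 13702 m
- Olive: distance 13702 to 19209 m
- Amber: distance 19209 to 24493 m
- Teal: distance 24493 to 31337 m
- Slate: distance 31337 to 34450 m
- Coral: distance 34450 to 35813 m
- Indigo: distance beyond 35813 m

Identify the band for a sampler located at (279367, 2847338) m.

Red

Distance = √((279367−273890)² + (2847338−2842009)²) = √(29997529.000 + 28398241.000) = 7641.713 m.
5521 ≤ 7641.713 < 9666 → Red.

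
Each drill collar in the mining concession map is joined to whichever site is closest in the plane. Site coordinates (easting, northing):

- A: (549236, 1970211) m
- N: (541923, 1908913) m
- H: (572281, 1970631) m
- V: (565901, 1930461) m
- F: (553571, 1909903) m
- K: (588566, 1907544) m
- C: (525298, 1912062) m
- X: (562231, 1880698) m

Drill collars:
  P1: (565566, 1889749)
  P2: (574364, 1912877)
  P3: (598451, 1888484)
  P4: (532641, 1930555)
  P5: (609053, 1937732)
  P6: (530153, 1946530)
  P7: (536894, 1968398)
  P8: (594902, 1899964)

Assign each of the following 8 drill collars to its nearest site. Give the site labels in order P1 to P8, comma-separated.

X, K, K, C, K, A, A, K

P1 → X (d²=93042826.00)
P2 → K (d²=230137693.00)
P3 → K (d²=460996825.00)
P4 → C (d²=395910698.00)
P5 → K (d²=1331032513.00)
P6 → A (d²=924950650.00)
P7 → A (d²=155611933.00)
P8 → K (d²=97601296.00)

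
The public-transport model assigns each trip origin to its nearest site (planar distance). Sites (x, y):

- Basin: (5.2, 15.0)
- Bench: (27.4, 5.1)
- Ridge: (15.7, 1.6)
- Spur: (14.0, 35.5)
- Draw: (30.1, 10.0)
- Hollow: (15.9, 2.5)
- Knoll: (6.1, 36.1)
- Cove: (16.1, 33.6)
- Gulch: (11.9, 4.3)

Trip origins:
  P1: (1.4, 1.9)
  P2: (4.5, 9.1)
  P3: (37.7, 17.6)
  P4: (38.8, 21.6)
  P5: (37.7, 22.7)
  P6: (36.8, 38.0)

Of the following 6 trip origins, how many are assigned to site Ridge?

P1 → Gulch
P2 → Basin
P3 → Draw
P4 → Draw
P5 → Draw
P6 → Cove
0 of the 6 go to Ridge.

0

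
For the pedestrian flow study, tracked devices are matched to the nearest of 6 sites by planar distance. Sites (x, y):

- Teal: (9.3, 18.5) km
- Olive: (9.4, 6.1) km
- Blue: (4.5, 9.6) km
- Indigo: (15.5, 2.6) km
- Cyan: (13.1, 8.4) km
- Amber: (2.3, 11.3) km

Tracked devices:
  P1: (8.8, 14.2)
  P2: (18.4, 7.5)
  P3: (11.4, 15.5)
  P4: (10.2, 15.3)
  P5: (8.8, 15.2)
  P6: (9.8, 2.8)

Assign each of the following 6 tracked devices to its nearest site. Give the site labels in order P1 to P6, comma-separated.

P1 → Teal (d²=18.74)
P2 → Cyan (d²=28.90)
P3 → Teal (d²=13.41)
P4 → Teal (d²=11.05)
P5 → Teal (d²=11.14)
P6 → Olive (d²=11.05)

Teal, Cyan, Teal, Teal, Teal, Olive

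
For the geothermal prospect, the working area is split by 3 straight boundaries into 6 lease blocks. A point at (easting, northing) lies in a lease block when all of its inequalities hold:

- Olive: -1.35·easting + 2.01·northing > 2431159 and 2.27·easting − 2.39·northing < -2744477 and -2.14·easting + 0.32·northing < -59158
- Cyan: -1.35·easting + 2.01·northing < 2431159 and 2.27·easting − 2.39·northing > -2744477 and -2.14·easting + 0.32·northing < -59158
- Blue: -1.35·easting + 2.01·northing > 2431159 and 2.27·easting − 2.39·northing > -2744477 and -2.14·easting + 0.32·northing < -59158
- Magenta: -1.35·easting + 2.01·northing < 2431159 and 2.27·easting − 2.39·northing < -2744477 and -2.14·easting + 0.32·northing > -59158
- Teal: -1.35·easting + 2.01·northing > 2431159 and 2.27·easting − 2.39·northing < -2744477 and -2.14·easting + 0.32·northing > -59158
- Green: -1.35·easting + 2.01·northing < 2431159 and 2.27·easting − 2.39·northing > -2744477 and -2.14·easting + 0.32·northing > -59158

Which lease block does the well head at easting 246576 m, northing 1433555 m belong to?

Olive

-1.35·246576 + 2.01·1433555 = 2548567.950, which is > 2431159
2.27·246576 − 2.39·1433555 = -2866468.930, which is < -2744477
-2.14·246576 + 0.32·1433555 = -68935.040, which is < -59158
This sign pattern matches Olive.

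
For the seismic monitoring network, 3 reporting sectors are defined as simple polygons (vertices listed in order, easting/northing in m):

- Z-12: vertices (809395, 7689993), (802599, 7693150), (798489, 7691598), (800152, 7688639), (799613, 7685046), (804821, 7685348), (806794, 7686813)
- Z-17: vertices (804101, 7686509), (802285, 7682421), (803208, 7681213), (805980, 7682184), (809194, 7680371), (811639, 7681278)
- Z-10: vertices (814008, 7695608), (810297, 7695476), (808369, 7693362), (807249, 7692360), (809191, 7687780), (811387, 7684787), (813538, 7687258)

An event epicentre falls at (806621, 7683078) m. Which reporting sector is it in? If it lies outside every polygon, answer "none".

Z-17

Cast a ray rightward from (806621, 7683078). For each polygon, the edges (by vertex number in listed order) whose endpoints lie on opposite sides of northing = 7683078, where each meets that height, and whether that is right or left of the point:
Z-12: no edge straddles that height → 0 crossings.
Z-17: 1–2 at easting≈802576.9 (left), 6–1 at easting≈809045.2 (right) → 1 crossing.
Z-10: no edge straddles that height → 0 crossings.
Only Z-17 has an odd count, so the point is inside Z-17.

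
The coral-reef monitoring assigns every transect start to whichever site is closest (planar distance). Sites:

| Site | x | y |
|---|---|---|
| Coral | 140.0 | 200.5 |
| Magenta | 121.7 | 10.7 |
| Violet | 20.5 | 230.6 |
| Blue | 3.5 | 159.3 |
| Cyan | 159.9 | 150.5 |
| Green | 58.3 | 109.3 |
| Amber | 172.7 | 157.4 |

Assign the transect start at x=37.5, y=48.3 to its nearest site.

Green

Squared distances to each site:
Coral: 33671.090; Magenta: 8503.400; Violet: 33522.290; Blue: 13477.000; Cyan: 25426.600; Green: 4153.640; Amber: 30181.850.
Minimum at Green.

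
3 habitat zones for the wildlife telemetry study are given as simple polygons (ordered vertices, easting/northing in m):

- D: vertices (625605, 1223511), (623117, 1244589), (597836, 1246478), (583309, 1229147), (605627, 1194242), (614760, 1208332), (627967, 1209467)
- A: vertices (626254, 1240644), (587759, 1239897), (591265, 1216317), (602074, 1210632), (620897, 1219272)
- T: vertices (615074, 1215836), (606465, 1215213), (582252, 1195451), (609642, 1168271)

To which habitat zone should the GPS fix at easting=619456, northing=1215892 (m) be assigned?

D

Cast a ray rightward from (619456, 1215892). For each polygon, the edges (by vertex number in listed order) whose endpoints lie on opposite sides of northing = 1215892, where each meets that height, and whether that is right or left of the point:
D: 4–5 at easting≈591784.1 (left), 7–1 at easting≈626886.4 (right) → 1 crossing.
A: 3–4 at easting≈592073.1 (left), 4–5 at easting≈613533.4 (left) → 0 crossings.
T: no edge straddles that height → 0 crossings.
Only D has an odd count, so the point is inside D.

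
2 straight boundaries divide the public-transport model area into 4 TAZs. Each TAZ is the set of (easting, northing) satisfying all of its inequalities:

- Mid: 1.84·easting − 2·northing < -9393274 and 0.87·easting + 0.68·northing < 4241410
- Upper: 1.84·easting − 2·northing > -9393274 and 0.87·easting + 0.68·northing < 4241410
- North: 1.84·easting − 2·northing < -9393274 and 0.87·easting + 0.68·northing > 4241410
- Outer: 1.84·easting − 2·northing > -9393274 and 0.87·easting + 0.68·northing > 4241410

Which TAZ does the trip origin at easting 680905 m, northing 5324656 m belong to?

Mid

1.84·680905 − 2·5324656 = -9396446.800, which is < -9393274
0.87·680905 + 0.68·5324656 = 4213153.430, which is < 4241410
This sign pattern matches Mid.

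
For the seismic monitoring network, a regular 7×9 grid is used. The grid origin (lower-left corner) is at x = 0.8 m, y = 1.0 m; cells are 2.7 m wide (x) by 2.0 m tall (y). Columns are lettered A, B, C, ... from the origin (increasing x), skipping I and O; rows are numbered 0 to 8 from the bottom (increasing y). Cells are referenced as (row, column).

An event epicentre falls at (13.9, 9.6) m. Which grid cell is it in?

(4, E)

Column index: ⌊(13.9 − 0.8) / 2.7⌋ = ⌊4.852⌋ = 4 → column E
Row offset from origin: ⌊(9.6 − 1.0) / 2.0⌋ = ⌊4.300⌋ = 4 → row 4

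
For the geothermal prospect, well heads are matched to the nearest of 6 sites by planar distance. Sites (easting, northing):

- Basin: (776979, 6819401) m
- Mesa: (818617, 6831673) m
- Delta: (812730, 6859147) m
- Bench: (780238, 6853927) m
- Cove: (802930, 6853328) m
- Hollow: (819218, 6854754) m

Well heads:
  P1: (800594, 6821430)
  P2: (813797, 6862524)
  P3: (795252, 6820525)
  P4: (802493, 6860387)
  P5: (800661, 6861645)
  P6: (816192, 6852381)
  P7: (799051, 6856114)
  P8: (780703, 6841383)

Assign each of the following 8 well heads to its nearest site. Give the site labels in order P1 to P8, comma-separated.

P1 → Mesa (d²=429747578.00)
P2 → Delta (d²=12542618.00)
P3 → Basin (d²=335165905.00)
P4 → Cove (d²=50020450.00)
P5 → Cove (d²=74320850.00)
P6 → Hollow (d²=14787805.00)
P7 → Cove (d²=22808437.00)
P8 → Bench (d²=157568161.00)

Mesa, Delta, Basin, Cove, Cove, Hollow, Cove, Bench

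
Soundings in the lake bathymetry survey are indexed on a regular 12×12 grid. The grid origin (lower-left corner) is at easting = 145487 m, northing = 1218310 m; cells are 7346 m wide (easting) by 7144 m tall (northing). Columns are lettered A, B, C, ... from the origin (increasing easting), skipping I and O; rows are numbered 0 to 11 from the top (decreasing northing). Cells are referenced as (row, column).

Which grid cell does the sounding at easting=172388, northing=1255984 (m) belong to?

Column index: ⌊(172388 − 145487) / 7346⌋ = ⌊3.662⌋ = 3 → column D
Row offset from origin: ⌊(1255984 − 1218310) / 7144⌋ = ⌊5.274⌋ = 5 → row 6 (counted from top)

(6, D)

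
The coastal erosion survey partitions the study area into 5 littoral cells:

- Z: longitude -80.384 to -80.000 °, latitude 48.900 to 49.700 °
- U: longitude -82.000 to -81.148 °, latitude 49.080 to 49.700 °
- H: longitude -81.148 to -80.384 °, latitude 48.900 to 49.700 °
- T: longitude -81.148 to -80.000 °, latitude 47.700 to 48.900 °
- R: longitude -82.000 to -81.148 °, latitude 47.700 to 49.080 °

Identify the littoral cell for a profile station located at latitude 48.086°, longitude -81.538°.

The point has longitude = -81.538 and latitude = 48.086.
Only R satisfies -82.000 ≤ longitude ≤ -81.148 and 47.700 ≤ latitude ≤ 49.080.

R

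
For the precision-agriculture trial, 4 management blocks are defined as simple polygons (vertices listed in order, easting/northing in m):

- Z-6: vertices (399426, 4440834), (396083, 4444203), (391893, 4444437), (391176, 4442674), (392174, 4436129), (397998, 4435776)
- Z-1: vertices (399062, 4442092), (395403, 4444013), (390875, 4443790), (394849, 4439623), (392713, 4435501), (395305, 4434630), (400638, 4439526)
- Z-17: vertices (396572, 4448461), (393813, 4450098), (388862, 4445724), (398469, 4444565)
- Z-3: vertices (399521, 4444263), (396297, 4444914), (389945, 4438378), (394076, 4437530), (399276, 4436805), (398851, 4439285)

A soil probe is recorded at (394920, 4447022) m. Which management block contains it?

Cast a ray rightward from (394920, 4447022). For each polygon, the edges (by vertex number in listed order) whose endpoints lie on opposite sides of northing = 4447022, where each meets that height, and whether that is right or left of the point:
Z-6: no edge straddles that height → 0 crossings.
Z-1: no edge straddles that height → 0 crossings.
Z-17: 2–3 at easting≈390331.2 (left), 4–1 at easting≈397272.7 (right) → 1 crossing.
Z-3: no edge straddles that height → 0 crossings.
Only Z-17 has an odd count, so the point is inside Z-17.

Z-17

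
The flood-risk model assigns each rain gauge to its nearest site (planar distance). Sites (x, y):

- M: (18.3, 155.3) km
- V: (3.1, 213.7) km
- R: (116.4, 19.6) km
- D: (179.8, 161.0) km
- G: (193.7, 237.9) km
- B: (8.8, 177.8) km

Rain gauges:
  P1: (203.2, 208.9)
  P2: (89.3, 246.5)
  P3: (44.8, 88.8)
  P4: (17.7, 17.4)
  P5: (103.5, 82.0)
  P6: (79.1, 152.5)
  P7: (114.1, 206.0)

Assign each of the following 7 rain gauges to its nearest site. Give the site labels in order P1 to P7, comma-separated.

G, V, M, R, R, M, D

P1 → G (d²=931.25)
P2 → V (d²=8506.28)
P3 → M (d²=5124.50)
P4 → R (d²=9746.53)
P5 → R (d²=4060.17)
P6 → M (d²=3704.48)
P7 → D (d²=6341.49)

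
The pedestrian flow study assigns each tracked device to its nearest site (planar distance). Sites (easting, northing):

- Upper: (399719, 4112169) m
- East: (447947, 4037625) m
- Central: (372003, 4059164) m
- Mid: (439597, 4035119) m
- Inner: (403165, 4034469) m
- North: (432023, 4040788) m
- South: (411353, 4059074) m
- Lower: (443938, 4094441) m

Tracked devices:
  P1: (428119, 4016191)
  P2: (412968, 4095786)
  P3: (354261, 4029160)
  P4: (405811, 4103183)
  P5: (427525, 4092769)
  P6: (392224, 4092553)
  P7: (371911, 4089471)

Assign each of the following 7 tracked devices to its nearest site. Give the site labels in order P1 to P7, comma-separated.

Mid, Upper, Central, Upper, Lower, Upper, Central

P1 → Mid (d²=490013668.00)
P2 → Upper (d²=443938690.00)
P3 → Central (d²=1215018580.00)
P4 → Upper (d²=117860660.00)
P5 → Lower (d²=272182153.00)
P6 → Upper (d²=440962481.00)
P7 → Central (d²=918522713.00)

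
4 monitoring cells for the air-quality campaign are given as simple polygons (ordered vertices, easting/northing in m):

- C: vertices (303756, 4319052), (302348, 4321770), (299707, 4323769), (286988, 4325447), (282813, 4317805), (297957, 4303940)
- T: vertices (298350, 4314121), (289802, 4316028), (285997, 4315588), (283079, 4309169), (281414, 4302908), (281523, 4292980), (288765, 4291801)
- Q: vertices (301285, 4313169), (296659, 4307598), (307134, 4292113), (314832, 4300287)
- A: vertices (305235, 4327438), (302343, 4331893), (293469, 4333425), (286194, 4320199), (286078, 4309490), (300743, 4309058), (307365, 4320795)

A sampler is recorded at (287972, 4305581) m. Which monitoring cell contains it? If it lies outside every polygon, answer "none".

T

Cast a ray rightward from (287972, 4305581). For each polygon, the edges (by vertex number in listed order) whose endpoints lie on opposite sides of northing = 4305581, where each meets that height, and whether that is right or left of the point:
C: 5–6 at easting≈296164.6 (right), 6–1 at easting≈298586.7 (right) → 2 crossings.
T: 4–5 at easting≈282124.8 (left), 7–1 at easting≈294682.6 (right) → 1 crossing.
Q: 2–3 at easting≈298023.4 (right), 4–1 at easting≈309264.7 (right) → 2 crossings.
A: no edge straddles that height → 0 crossings.
Only T has an odd count, so the point is inside T.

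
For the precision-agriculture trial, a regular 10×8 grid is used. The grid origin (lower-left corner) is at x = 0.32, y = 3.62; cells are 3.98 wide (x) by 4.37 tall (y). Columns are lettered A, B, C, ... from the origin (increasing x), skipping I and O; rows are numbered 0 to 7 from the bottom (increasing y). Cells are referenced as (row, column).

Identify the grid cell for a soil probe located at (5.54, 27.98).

(5, B)

Column index: ⌊(5.54 − 0.32) / 3.98⌋ = ⌊1.312⌋ = 1 → column B
Row offset from origin: ⌊(27.98 − 3.62) / 4.37⌋ = ⌊5.574⌋ = 5 → row 5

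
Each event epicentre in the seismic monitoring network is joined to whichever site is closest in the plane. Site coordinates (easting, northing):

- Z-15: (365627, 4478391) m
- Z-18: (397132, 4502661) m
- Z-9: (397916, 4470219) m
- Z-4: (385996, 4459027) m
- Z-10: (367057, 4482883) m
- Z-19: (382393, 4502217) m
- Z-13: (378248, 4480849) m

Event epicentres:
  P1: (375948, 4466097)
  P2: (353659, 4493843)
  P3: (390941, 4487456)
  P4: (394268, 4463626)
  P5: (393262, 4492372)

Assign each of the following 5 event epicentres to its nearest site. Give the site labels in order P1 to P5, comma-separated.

Z-4, Z-10, Z-13, Z-9, Z-18

P1 → Z-4 (d²=150947204.00)
P2 → Z-10 (d²=299628004.00)
P3 → Z-13 (d²=204764698.00)
P4 → Z-9 (d²=56775553.00)
P5 → Z-18 (d²=120840421.00)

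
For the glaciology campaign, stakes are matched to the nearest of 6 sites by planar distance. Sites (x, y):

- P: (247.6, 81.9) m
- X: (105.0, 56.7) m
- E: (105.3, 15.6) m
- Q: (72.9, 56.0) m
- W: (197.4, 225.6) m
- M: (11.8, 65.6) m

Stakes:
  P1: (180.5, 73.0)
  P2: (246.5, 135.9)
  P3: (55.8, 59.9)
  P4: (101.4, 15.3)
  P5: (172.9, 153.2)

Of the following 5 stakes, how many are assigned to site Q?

P1 → P
P2 → P
P3 → Q
P4 → E
P5 → W
1 of the 5 goes to Q.

1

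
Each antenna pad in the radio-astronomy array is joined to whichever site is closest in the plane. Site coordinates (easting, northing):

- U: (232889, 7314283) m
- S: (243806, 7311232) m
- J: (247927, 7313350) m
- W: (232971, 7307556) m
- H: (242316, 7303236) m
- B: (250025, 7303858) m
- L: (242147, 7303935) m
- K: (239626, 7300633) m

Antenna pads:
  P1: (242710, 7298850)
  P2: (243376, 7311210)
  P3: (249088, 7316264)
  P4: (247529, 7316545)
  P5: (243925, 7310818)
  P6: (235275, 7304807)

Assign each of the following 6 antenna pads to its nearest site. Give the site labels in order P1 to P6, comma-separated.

K, S, J, J, S, W

P1 → K (d²=12690145.00)
P2 → S (d²=185384.00)
P3 → J (d²=9839317.00)
P4 → J (d²=10366429.00)
P5 → S (d²=185557.00)
P6 → W (d²=12865417.00)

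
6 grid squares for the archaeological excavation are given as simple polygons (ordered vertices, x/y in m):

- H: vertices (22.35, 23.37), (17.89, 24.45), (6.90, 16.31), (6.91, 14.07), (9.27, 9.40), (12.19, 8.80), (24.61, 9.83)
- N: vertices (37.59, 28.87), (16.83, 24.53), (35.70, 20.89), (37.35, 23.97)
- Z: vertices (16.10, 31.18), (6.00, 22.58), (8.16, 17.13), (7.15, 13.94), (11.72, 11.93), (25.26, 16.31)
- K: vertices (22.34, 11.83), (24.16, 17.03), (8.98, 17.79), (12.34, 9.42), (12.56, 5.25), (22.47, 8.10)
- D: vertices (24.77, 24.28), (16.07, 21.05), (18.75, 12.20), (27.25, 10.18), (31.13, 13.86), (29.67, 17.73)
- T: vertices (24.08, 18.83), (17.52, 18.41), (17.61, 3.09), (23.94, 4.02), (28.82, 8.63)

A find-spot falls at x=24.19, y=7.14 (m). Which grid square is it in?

T

Cast a ray rightward from (24.19, 7.14). For each polygon, the edges (by vertex number in listed order) whose endpoints lie on opposite sides of y = 7.14, where each meets that height, and whether that is right or left of the point:
H: no edge straddles that height → 0 crossings.
N: no edge straddles that height → 0 crossings.
Z: no edge straddles that height → 0 crossings.
K: 4–5 at x≈12.460 (left), 5–6 at x≈19.132 (left) → 0 crossings.
D: no edge straddles that height → 0 crossings.
T: 2–3 at x≈17.586 (left), 4–5 at x≈27.243 (right) → 1 crossing.
Only T has an odd count, so the point is inside T.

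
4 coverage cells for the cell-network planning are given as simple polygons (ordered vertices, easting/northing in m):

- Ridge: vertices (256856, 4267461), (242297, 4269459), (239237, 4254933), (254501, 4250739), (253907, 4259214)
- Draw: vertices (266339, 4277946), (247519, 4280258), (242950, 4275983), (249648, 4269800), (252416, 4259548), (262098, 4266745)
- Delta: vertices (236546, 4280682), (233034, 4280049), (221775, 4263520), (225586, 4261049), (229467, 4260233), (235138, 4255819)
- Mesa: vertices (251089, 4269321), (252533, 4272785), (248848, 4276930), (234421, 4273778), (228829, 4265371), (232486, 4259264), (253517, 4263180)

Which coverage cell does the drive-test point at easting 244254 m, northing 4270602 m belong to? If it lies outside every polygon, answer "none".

Mesa

Cast a ray rightward from (244254, 4270602). For each polygon, the edges (by vertex number in listed order) whose endpoints lie on opposite sides of northing = 4270602, where each meets that height, and whether that is right or left of the point:
Ridge: no edge straddles that height → 0 crossings.
Draw: 3–4 at easting≈248779.2 (right), 6–1 at easting≈263558.4 (right) → 2 crossings.
Delta: 2–3 at easting≈226599.0 (left), 6–1 at easting≈235975.2 (left) → 0 crossings.
Mesa: 1–2 at easting≈251623.0 (right), 4–5 at easting≈232308.5 (left) → 1 crossing.
Only Mesa has an odd count, so the point is inside Mesa.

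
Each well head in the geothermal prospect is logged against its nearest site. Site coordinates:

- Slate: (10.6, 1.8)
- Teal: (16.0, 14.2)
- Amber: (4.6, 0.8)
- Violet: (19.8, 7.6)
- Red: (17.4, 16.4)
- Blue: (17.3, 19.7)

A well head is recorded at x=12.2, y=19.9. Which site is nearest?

Squared distances to each site:
Slate: 330.170; Teal: 46.930; Amber: 422.570; Violet: 209.050; Red: 39.290; Blue: 26.050.
Minimum at Blue.

Blue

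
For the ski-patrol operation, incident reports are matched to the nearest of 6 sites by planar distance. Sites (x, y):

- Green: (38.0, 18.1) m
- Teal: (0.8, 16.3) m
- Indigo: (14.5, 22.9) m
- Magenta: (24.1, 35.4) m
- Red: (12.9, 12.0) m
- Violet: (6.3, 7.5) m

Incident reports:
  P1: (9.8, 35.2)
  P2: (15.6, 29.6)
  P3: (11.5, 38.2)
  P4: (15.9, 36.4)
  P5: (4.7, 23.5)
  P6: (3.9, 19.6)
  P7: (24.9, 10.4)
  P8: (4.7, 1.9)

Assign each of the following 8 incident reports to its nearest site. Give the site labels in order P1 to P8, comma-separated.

P1 → Indigo (d²=173.38)
P2 → Indigo (d²=46.10)
P3 → Magenta (d²=166.60)
P4 → Magenta (d²=68.24)
P5 → Teal (d²=67.05)
P6 → Teal (d²=20.50)
P7 → Red (d²=146.56)
P8 → Violet (d²=33.92)

Indigo, Indigo, Magenta, Magenta, Teal, Teal, Red, Violet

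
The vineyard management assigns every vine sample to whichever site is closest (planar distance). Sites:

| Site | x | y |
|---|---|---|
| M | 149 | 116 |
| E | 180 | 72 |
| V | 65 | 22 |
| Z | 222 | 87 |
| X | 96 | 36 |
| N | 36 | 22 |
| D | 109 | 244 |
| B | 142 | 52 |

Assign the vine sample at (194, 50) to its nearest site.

E

Squared distances to each site:
M: 6381.000; E: 680.000; V: 17425.000; Z: 2153.000; X: 9800.000; N: 25748.000; D: 44861.000; B: 2708.000.
Minimum at E.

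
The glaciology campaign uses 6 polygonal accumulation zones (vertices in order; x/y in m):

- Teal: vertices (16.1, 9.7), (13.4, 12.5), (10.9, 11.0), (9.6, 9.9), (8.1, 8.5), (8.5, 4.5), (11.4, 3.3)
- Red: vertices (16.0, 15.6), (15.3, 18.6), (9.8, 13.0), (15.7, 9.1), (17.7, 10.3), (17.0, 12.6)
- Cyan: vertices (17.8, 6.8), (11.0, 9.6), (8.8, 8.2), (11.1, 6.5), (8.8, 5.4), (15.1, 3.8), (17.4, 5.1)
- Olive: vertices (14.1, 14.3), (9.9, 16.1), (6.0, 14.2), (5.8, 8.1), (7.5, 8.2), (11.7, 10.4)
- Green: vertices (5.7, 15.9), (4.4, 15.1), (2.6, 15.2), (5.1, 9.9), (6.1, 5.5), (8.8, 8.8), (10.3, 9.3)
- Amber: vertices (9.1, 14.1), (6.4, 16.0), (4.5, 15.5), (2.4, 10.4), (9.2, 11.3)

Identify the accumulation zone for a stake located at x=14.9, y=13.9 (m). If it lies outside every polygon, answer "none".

Cast a ray rightward from (14.9, 13.9). For each polygon, the edges (by vertex number in listed order) whose endpoints lie on opposite sides of y = 13.9, where each meets that height, and whether that is right or left of the point:
Teal: no edge straddles that height → 0 crossings.
Red: 2–3 at x≈10.68 (left), 6–1 at x≈16.57 (right) → 1 crossing.
Cyan: no edge straddles that height → 0 crossings.
Olive: 3–4 at x≈5.99 (left), 6–1 at x≈13.85 (left) → 0 crossings.
Green: 3–4 at x≈3.21 (left), 7–1 at x≈7.09 (left) → 0 crossings.
Amber: 3–4 at x≈3.84 (left), 5–1 at x≈9.11 (left) → 0 crossings.
Only Red has an odd count, so the point is inside Red.

Red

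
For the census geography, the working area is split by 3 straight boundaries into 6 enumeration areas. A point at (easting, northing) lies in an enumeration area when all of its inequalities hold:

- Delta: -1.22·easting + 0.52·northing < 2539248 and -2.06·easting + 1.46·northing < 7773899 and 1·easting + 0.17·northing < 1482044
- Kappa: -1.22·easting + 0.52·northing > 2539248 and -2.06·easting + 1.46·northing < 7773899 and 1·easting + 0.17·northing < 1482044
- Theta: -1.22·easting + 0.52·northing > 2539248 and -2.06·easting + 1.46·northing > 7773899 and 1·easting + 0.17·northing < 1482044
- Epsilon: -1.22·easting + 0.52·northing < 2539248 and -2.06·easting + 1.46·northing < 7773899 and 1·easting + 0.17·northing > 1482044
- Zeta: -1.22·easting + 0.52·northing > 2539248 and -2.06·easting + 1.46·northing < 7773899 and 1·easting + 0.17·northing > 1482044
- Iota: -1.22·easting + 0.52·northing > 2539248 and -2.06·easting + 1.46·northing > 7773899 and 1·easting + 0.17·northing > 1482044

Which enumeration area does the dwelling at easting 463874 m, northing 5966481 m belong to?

Delta

-1.22·463874 + 0.52·5966481 = 2536643.840, which is < 2539248
-2.06·463874 + 1.46·5966481 = 7755481.820, which is < 7773899
1·463874 + 0.17·5966481 = 1478175.770, which is < 1482044
This sign pattern matches Delta.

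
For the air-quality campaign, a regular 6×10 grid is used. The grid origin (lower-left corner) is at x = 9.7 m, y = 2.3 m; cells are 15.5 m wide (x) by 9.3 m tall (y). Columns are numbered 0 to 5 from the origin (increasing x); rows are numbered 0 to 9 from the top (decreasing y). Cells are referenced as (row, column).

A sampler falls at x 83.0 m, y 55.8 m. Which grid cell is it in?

Column index: ⌊(83.0 − 9.7) / 15.5⌋ = ⌊4.729⌋ = 4
Row offset from origin: ⌊(55.8 − 2.3) / 9.3⌋ = ⌊5.753⌋ = 5 → row 4 (counted from top)

(4, 4)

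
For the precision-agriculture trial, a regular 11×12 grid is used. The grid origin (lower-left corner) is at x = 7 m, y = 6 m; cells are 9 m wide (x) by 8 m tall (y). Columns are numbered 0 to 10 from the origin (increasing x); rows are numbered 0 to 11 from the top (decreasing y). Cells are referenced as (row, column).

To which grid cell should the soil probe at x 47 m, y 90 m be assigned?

Column index: ⌊(47 − 7) / 9⌋ = ⌊4.444⌋ = 4
Row offset from origin: ⌊(90 − 6) / 8⌋ = ⌊10.500⌋ = 10 → row 1 (counted from top)

(1, 4)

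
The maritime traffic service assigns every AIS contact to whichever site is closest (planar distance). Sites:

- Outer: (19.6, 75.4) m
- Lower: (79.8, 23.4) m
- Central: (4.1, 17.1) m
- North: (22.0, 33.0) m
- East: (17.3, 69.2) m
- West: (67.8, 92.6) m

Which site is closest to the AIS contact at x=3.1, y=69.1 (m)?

East

Squared distances to each site:
Outer: 311.940; Lower: 7971.380; Central: 2705.000; North: 1660.420; East: 201.650; West: 4738.340.
Minimum at East.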